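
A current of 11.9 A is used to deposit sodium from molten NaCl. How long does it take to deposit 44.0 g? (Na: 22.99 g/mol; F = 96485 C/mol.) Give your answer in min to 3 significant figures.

n(Na) = 44.0 / 22.99 = 1.914 mol
Na⁺ + e⁻ → Na, so n(e⁻) = 1.914 mol
Q = 1.914 × 96485 = 1.847×10^5 C
t = Q / I = 1.847×10^5 / 11.9 = 15520 s = 259 min

259 min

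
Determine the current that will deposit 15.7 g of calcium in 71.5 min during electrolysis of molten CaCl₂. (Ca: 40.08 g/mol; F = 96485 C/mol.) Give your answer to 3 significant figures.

n(Ca) = 15.7 / 40.08 = 0.3917 mol
Ca²⁺ + 2e⁻ → Ca, so n(e⁻) = 2 × 0.3917 = 0.7834 mol
Q = 0.7834 × 96485 = 75590 C
I = Q / t = 75590 / 4290 s = 17.6 A

17.6 A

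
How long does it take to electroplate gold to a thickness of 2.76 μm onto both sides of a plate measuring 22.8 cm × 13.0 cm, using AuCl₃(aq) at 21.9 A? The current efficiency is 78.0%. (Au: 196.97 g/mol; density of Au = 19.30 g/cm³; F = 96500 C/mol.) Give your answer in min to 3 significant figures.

Plated area = 2 × 22.8 × 13.0 = 592.8 cm²
Volume = 592.8 × 2.76×10⁻⁴ cm = 0.1636 cm³
m(Au) = 0.1636 × 19.30 = 3.157 g
n(Au) = 3.157 / 196.97 = 0.01603 mol; n(e⁻) = 3 × 0.01603 = 0.04809 mol
Q = 0.04809 × 96500 / 0.780 = 5950 C
t = 5950 / 21.9 = 271.7 s = 4.53 min

4.53 min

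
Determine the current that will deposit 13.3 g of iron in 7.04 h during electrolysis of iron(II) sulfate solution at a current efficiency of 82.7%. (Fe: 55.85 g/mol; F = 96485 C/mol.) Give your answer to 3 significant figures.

n(Fe) = 13.3 / 55.85 = 0.2381 mol
Fe²⁺ + 2e⁻ → Fe, so n(e⁻) = 2 × 0.2381 = 0.4762 mol
Q = 0.4762 × 96485 / 0.827 = 55560 C
I = Q / t = 55560 / 25344 s = 2.19 A

2.19 A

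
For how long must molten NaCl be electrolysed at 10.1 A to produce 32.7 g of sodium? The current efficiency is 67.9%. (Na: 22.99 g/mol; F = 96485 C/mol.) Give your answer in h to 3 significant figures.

n(Na) = 32.7 / 22.99 = 1.422 mol
Na⁺ + e⁻ → Na, so n(e⁻) = 1.422 mol
Q = 1.422 × 96485 / 0.679 = 2.021×10^5 C
t = Q / I = 2.021×10^5 / 10.1 = 20010 s = 5.56 h

5.56 h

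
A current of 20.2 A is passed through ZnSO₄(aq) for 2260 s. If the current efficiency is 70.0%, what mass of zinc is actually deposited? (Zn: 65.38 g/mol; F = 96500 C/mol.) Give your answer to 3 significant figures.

Q = 20.2 × 2260 = 45650 C
n(e⁻) = 45650 / 96500 = 0.4731 mol
Zn²⁺ + 2e⁻ → Zn, so theoretical m(Zn) = 0.2366 × 65.38 = 15.47 g
Actual mass = 70.0% × 15.47 = 10.8 g

10.8 g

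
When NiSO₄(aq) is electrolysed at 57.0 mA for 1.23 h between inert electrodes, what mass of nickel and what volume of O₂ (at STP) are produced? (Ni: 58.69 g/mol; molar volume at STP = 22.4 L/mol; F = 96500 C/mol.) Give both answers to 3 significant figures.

0.0768 g Ni; 0.0146 L O₂

Q = 0.0570 × 4428 = 252.4 C; n(e⁻) = 252.4 / 96500 = 0.002616 mol
Cathode: Ni²⁺ + 2e⁻ → Ni → n(Ni) = 0.002616/2 = 0.001308 mol → 0.0768 g
Anode: 2H₂O → O₂ + 4H⁺ + 4e⁻ → n(O₂) = 0.002616/4 = 6.540×10^-4 mol → 0.0146 L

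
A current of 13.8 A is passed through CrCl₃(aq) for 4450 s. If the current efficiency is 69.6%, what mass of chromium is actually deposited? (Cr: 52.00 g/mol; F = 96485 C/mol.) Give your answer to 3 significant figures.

7.68 g

Q = 13.8 × 4450 = 61410 C
n(e⁻) = 61410 / 96485 = 0.6365 mol
Cr³⁺ + 3e⁻ → Cr, so theoretical m(Cr) = 0.2122 × 52.00 = 11.03 g
Actual mass = 69.6% × 11.03 = 7.68 g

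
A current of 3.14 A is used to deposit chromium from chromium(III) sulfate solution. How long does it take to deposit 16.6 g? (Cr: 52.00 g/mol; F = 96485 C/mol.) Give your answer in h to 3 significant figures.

n(Cr) = 16.6 / 52.00 = 0.3192 mol
Cr³⁺ + 3e⁻ → Cr, so n(e⁻) = 3 × 0.3192 = 0.9576 mol
Q = 0.9576 × 96485 = 92390 C
t = Q / I = 92390 / 3.14 = 29420 s = 8.17 h

8.17 h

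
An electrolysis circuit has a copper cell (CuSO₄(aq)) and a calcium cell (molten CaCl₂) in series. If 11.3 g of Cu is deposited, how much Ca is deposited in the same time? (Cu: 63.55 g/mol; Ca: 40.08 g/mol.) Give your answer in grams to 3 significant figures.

7.13 g

n(Cu) = 11.3 / 63.55 = 0.1778 mol
Cu²⁺ + 2e⁻ → Cu, so n(e⁻) = 2 × 0.1778 = 0.3556 mol
The cells are in series, so the same charge (and hence the same n(e⁻) = 0.3556 mol) passes through both.
Ca²⁺ + 2e⁻ → Ca, so n(Ca) = 0.3556 / 2 = 0.1778 mol
m(Ca) = 0.1778 × 40.08 = 7.13 g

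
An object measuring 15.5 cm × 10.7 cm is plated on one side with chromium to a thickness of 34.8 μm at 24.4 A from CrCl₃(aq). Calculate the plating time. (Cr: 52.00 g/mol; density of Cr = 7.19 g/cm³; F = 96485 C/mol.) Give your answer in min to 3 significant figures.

15.8 min

Plated area = 15.5 × 10.7 = 165.9 cm²
Volume = 165.9 × 34.8×10⁻⁴ cm = 0.5773 cm³
m(Cr) = 0.5773 × 7.19 = 4.151 g
n(Cr) = 4.151 / 52.00 = 0.07983 mol; n(e⁻) = 3 × 0.07983 = 0.2395 mol
Q = 0.2395 × 96485 = 23110 C
t = 23110 / 24.4 = 947.1 s = 15.8 min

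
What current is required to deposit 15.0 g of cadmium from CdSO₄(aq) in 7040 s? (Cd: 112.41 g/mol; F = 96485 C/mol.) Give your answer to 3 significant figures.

n(Cd) = 15.0 / 112.41 = 0.1334 mol
Cd²⁺ + 2e⁻ → Cd, so n(e⁻) = 2 × 0.1334 = 0.2668 mol
Q = 0.2668 × 96485 = 25740 C
I = Q / t = 25740 / 7040 s = 3.66 A

3.66 A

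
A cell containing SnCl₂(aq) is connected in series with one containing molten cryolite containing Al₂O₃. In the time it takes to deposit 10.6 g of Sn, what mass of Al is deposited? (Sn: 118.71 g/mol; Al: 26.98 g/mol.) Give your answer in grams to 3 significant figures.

1.61 g

n(Sn) = 10.6 / 118.71 = 0.08929 mol
Sn²⁺ + 2e⁻ → Sn, so n(e⁻) = 2 × 0.08929 = 0.1786 mol
In series, the same 0.1786 mol of electrons flows through the second cell.
Al³⁺ + 3e⁻ → Al, so n(Al) = 0.1786 / 3 = 0.05953 mol
m(Al) = 0.05953 × 26.98 = 1.61 g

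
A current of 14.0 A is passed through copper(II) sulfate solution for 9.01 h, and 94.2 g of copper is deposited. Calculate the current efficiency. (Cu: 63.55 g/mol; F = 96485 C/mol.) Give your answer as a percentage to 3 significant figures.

Q = 14.0 × 32436 = 4.541×10^5 C
n(e⁻) = 4.541×10^5 / 96485 = 4.706 mol
Cu²⁺ + 2e⁻ → Cu, so theoretical n(Cu) = 2.353 mol → 149.5 g
Efficiency = 94.2 / 149.5 = 0.6301 = 63.0%

63.0%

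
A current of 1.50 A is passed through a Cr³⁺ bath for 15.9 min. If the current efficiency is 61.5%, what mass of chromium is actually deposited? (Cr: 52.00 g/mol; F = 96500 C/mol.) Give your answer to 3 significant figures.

Q = 1.50 × 954 = 1431 C
n(e⁻) = 1431 / 96500 = 0.01483 mol
Cr³⁺ + 3e⁻ → Cr, so theoretical m(Cr) = 0.004943 × 52.00 = 0.2570 g
Actual mass = 61.5% × 0.2570 = 0.158 g

0.158 g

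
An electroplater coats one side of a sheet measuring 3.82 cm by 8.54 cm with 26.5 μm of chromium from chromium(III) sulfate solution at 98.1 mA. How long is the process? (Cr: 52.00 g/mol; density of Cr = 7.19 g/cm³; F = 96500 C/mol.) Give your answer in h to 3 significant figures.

Plated area = 3.82 × 8.54 = 32.62 cm²
Volume = 32.62 × 26.5×10⁻⁴ cm = 0.08644 cm³
m(Cr) = 0.08644 × 7.19 = 0.6215 g
n(Cr) = 0.6215 / 52.00 = 0.01195 mol; n(e⁻) = 3 × 0.01195 = 0.03585 mol
Q = 0.03585 × 96500 = 3460 C
t = 3460 / 0.0981 = 35270 s = 9.80 h

9.80 h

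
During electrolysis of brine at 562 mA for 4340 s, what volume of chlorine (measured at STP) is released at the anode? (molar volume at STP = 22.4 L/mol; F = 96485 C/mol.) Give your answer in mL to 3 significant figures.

283 mL

Q = It = 0.562 × 4340 = 2439 C
n(e⁻) = Q/F = 2439/96485 = 0.02528 mol
2Cl⁻ → Cl₂ + 2e⁻, so n(Cl₂) = 0.02528 / 2 = 0.01264 mol
V = 0.01264 × 22.4 = 0.2831 L
= 283 mL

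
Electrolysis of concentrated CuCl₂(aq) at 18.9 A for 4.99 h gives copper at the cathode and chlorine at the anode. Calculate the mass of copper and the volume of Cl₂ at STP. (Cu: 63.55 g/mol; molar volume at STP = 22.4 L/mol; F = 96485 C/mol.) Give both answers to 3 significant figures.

112 g Cu; 39.4 L Cl₂

Q = 18.9 × 17964 = 3.395×10^5 C; n(e⁻) = 3.395×10^5 / 96485 = 3.519 mol
Cathode: Cu²⁺ + 2e⁻ → Cu → n(Cu) = 3.519/2 = 1.760 mol → 112 g
Anode: 2Cl⁻ → Cl₂ + 2e⁻ → n(Cl₂) = 3.519/2 = 1.760 mol → 39.4 L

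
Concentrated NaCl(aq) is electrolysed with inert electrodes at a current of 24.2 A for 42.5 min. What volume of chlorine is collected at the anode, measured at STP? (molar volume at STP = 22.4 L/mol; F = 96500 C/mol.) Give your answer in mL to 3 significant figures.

7160 mL

Q = 24.2 A × 2550 s = 61710 C
Moles of electrons = 61710 / 96500 = 0.6395 mol
2Cl⁻ → Cl₂ + 2e⁻, so n(Cl₂) = 0.6395 / 2 = 0.3198 mol
V = 0.3198 × 22.4 = 7.164 L
= 7160 mL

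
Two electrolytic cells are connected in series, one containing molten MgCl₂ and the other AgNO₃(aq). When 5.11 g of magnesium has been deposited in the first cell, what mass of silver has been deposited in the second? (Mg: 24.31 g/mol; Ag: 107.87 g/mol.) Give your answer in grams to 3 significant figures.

n(Mg) = 5.11 / 24.31 = 0.2102 mol
Mg²⁺ + 2e⁻ → Mg, so n(e⁻) = 2 × 0.2102 = 0.4204 mol
Since the cells are in series, n(e⁻) in the Ag cell is also 0.4204 mol.
Ag⁺ + e⁻ → Ag, so n(Ag) = 0.4204 mol
m(Ag) = 0.4204 × 107.87 = 45.3 g

45.3 g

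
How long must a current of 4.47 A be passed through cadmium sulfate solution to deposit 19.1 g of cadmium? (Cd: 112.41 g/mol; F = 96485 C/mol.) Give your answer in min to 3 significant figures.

122 min

n(Cd) = 19.1 / 112.41 = 0.1699 mol
Cd²⁺ + 2e⁻ → Cd, so n(e⁻) = 2 × 0.1699 = 0.3398 mol
Q = 0.3398 × 96485 = 32790 C
t = Q / I = 32790 / 4.47 = 7336 s = 122 min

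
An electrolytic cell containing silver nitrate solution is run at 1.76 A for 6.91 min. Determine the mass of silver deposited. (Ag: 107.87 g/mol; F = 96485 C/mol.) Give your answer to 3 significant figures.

Q = It = 1.76 × 414.6 = 729.7 C
n(e⁻) = 729.7 / 96485 = 0.007563 mol
Ag⁺ + e⁻ → Ag, so n(Ag) = 0.007563 mol
m = 0.007563 × 107.87 = 0.816 g

0.816 g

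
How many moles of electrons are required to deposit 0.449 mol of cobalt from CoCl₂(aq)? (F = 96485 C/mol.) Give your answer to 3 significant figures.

Co²⁺ + 2e⁻ → Co, so n(e⁻) = 2 × 0.449 = 0.8980 mol

0.898 mol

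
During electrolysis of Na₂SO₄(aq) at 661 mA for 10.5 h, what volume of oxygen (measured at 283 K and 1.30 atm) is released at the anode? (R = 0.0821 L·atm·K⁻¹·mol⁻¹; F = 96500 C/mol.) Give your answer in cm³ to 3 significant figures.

1160 cm³

Q = It = 0.661 × 37800 = 24990 C
Moles of electrons = 24990 / 96500 = 0.2590 mol
2H₂O → O₂ + 4H⁺ + 4e⁻, so n(O₂) = 0.2590 / 4 = 0.06475 mol
V = nRT/P = 0.06475 × 0.0821 × 283 / 1.30 = 1.157 L
= 1160 cm³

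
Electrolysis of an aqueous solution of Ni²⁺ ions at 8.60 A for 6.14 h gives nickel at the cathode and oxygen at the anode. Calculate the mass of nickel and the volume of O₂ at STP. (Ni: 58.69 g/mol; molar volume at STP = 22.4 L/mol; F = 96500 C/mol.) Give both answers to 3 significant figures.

57.8 g Ni; 11.0 L O₂

Q = 8.60 × 22104 = 1.901×10^5 C; n(e⁻) = 1.901×10^5 / 96500 = 1.970 mol
Cathode: Ni²⁺ + 2e⁻ → Ni → n(Ni) = 1.970/2 = 0.9850 mol → 57.8 g
Anode: 2H₂O → O₂ + 4H⁺ + 4e⁻ → n(O₂) = 1.970/4 = 0.4925 mol → 11.0 L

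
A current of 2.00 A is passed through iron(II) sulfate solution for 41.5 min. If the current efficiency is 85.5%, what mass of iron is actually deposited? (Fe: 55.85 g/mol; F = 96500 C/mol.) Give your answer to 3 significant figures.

Q = 2.00 × 2490 = 4980 C
n(e⁻) = 4980 / 96500 = 0.05161 mol
Fe²⁺ + 2e⁻ → Fe, so theoretical m(Fe) = 0.02581 × 55.85 = 1.441 g
Actual mass = 85.5% × 1.441 = 1.23 g

1.23 g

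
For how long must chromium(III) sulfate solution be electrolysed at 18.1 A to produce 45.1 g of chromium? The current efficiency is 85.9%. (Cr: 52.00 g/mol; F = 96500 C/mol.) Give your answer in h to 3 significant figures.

4.49 h

n(Cr) = 45.1 / 52.00 = 0.8673 mol
Cr³⁺ + 3e⁻ → Cr, so n(e⁻) = 3 × 0.8673 = 2.602 mol
Q = 2.602 × 96500 / 0.859 = 2.923×10^5 C
t = Q / I = 2.923×10^5 / 18.1 = 16150 s = 4.49 h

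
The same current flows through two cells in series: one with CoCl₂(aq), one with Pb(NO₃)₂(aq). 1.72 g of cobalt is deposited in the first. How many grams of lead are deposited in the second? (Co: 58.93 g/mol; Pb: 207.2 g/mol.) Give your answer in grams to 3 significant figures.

n(Co) = 1.72 / 58.93 = 0.02919 mol
Co²⁺ + 2e⁻ → Co, so n(e⁻) = 2 × 0.02919 = 0.05838 mol
Same current for the same time ⇒ same n(e⁻) = 0.05838 mol in both cells.
Pb²⁺ + 2e⁻ → Pb, so n(Pb) = 0.05838 / 2 = 0.02919 mol
m(Pb) = 0.02919 × 207.2 = 6.05 g

6.05 g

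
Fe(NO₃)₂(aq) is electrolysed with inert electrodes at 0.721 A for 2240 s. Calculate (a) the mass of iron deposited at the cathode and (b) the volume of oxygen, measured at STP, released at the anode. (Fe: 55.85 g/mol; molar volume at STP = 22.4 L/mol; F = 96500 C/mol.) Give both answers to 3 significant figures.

0.467 g Fe; 0.0937 L O₂

Q = 0.721 × 2240 = 1615 C; n(e⁻) = 1615 / 96500 = 0.01674 mol
Cathode: Fe²⁺ + 2e⁻ → Fe → n(Fe) = 0.01674/2 = 0.008370 mol → 0.467 g
Anode: 2H₂O → O₂ + 4H⁺ + 4e⁻ → n(O₂) = 0.01674/4 = 0.004185 mol → 0.0937 L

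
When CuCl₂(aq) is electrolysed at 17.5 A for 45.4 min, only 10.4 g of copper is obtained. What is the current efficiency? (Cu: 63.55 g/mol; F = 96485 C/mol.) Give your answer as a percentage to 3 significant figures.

Q = 17.5 × 2724 = 47670 C
n(e⁻) = 47670 / 96485 = 0.4941 mol
Cu²⁺ + 2e⁻ → Cu, so theoretical n(Cu) = 0.2471 mol → 15.70 g
Efficiency = 10.4 / 15.70 = 0.6624 = 66.2%

66.2%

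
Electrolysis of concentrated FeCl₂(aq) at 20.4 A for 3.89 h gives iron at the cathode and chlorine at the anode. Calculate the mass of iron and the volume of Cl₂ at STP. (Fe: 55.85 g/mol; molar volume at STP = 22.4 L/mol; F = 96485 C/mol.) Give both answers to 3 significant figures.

82.7 g Fe; 33.2 L Cl₂

Q = 20.4 × 14004 = 2.857×10^5 C; n(e⁻) = 2.857×10^5 / 96485 = 2.961 mol
Cathode: Fe²⁺ + 2e⁻ → Fe → n(Fe) = 2.961/2 = 1.481 mol → 82.7 g
Anode: 2Cl⁻ → Cl₂ + 2e⁻ → n(Cl₂) = 2.961/2 = 1.481 mol → 33.2 L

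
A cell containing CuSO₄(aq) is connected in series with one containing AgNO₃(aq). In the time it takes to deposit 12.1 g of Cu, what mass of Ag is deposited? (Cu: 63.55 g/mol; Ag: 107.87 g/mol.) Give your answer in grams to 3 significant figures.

n(Cu) = 12.1 / 63.55 = 0.1904 mol
Cu²⁺ + 2e⁻ → Cu, so n(e⁻) = 2 × 0.1904 = 0.3808 mol
Same current for the same time ⇒ same n(e⁻) = 0.3808 mol in both cells.
Ag⁺ + e⁻ → Ag, so n(Ag) = 0.3808 mol
m(Ag) = 0.3808 × 107.87 = 41.1 g

41.1 g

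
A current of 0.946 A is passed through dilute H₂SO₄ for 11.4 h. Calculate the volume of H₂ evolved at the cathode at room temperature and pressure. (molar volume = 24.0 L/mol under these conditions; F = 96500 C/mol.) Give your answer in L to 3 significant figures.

Q = It = 0.946 × 41040 = 38820 C
Moles of electrons = 38820 / 96500 = 0.4023 mol
2H⁺ + 2e⁻ → H₂, so n(H₂) = 0.4023 / 2 = 0.2012 mol
V = 0.2012 × 24.0 = 4.829 L

4.83 L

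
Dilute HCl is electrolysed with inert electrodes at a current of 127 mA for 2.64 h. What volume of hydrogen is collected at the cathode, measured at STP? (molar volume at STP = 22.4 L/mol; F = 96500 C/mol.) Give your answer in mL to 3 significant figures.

Charge passed = 0.127 × 9504 = 1207 C
Moles of electrons = 1207 / 96500 = 0.01251 mol
2H⁺ + 2e⁻ → H₂, so n(H₂) = 0.01251 / 2 = 0.006255 mol
V = 0.006255 × 22.4 = 0.1401 L
= 140 mL

140 mL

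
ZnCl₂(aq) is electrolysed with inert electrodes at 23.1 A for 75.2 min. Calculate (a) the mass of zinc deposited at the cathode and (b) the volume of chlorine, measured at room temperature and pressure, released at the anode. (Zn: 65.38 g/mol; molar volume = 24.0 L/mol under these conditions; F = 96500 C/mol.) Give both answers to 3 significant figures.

Q = 23.1 × 4512 = 1.042×10^5 C; n(e⁻) = 1.042×10^5 / 96500 = 1.080 mol
Cathode: Zn²⁺ + 2e⁻ → Zn → n(Zn) = 1.080/2 = 0.5400 mol → 35.3 g
Anode: 2Cl⁻ → Cl₂ + 2e⁻ → n(Cl₂) = 1.080/2 = 0.5400 mol → 13.0 L

35.3 g Zn; 13.0 L Cl₂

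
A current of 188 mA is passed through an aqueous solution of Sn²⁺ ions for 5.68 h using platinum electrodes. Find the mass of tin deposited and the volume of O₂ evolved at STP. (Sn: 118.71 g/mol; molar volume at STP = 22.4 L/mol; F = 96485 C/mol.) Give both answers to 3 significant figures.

Q = 0.188 × 20448 = 3844 C; n(e⁻) = 3844 / 96485 = 0.03984 mol
Cathode: Sn²⁺ + 2e⁻ → Sn → n(Sn) = 0.03984/2 = 0.01992 mol → 2.36 g
Anode: 2H₂O → O₂ + 4H⁺ + 4e⁻ → n(O₂) = 0.03984/4 = 0.009960 mol → 0.223 L

2.36 g Sn; 0.223 L O₂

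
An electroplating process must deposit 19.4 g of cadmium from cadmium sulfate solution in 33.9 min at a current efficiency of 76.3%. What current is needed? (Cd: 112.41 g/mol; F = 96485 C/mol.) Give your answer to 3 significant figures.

n(Cd) = 19.4 / 112.41 = 0.1726 mol
Cd²⁺ + 2e⁻ → Cd, so n(e⁻) = 2 × 0.1726 = 0.3452 mol
Q = 0.3452 × 96485 / 0.763 = 43650 C
I = Q / t = 43650 / 2034 s = 21.5 A

21.5 A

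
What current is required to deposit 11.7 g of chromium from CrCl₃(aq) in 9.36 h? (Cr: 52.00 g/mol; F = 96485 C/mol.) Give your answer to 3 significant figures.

n(Cr) = 11.7 / 52.00 = 0.2250 mol
Cr³⁺ + 3e⁻ → Cr, so n(e⁻) = 3 × 0.2250 = 0.6750 mol
Q = 0.6750 × 96485 = 65130 C
I = Q / t = 65130 / 33696 s = 1.93 A

1.93 A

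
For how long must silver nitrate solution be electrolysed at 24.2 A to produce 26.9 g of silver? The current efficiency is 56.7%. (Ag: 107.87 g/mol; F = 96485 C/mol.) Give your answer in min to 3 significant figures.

29.2 min

n(Ag) = 26.9 / 107.87 = 0.2494 mol
Ag⁺ + e⁻ → Ag, so n(e⁻) = 0.2494 mol
Q = 0.2494 × 96485 / 0.567 = 42440 C
t = Q / I = 42440 / 24.2 = 1754 s = 29.2 min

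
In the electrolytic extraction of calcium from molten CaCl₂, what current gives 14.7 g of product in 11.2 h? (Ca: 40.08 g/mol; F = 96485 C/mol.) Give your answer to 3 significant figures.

n(Ca) = 14.7 / 40.08 = 0.3668 mol
Ca²⁺ + 2e⁻ → Ca, so n(e⁻) = 2 × 0.3668 = 0.7336 mol
Q = 0.7336 × 96485 = 70780 C
I = Q / t = 70780 / 40320 s = 1.76 A

1.76 A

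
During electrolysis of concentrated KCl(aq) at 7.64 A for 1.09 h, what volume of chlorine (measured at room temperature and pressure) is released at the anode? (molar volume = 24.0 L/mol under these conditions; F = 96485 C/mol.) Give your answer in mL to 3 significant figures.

3730 mL

Charge passed = 7.64 × 3924 = 29980 C
n(e⁻) = 29980 / 96485 = 0.3107 mol
2Cl⁻ → Cl₂ + 2e⁻, so n(Cl₂) = 0.3107 / 2 = 0.1554 mol
V = 0.1554 × 24.0 = 3.730 L
= 3730 mL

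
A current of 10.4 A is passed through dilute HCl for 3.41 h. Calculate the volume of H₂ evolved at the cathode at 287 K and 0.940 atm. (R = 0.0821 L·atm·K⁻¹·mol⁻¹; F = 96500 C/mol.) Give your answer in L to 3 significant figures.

Charge passed = 10.4 × 12276 = 1.277×10^5 C
Moles of electrons = 1.277×10^5 / 96500 = 1.323 mol
2H⁺ + 2e⁻ → H₂, so n(H₂) = 1.323 / 2 = 0.6615 mol
V = nRT/P = 0.6615 × 0.0821 × 287 / 0.940 = 16.58 L

16.6 L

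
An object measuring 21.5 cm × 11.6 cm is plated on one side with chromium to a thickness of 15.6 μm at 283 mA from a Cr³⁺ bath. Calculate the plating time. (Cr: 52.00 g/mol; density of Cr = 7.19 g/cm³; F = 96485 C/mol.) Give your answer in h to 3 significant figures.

15.3 h

Plated area = 21.5 × 11.6 = 249.4 cm²
Volume = 249.4 × 15.6×10⁻⁴ cm = 0.3891 cm³
m(Cr) = 0.3891 × 7.19 = 2.798 g
n(Cr) = 2.798 / 52.00 = 0.05381 mol; n(e⁻) = 3 × 0.05381 = 0.1614 mol
Q = 0.1614 × 96485 = 15570 C
t = 15570 / 0.283 = 55020 s = 15.3 h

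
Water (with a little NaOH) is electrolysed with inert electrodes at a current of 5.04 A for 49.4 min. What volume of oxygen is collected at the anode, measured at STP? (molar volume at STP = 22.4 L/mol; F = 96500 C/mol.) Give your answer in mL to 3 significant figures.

Charge passed = 5.04 × 2964 = 14940 C
n(e⁻) = 14940 / 96500 = 0.1548 mol
2H₂O → O₂ + 4H⁺ + 4e⁻, so n(O₂) = 0.1548 / 4 = 0.03870 mol
V = 0.03870 × 22.4 = 0.8669 L
= 867 mL

867 mL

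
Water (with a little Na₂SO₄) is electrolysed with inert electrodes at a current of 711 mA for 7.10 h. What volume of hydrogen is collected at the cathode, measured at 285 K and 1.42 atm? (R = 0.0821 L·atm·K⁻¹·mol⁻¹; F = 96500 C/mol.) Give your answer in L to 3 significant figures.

Q = It = 0.711 × 25560 = 18170 C
n(e⁻) = 18170 / 96500 = 0.1883 mol
2H⁺ + 2e⁻ → H₂, so n(H₂) = 0.1883 / 2 = 0.09415 mol
V = nRT/P = 0.09415 × 0.0821 × 285 / 1.42 = 1.551 L

1.55 L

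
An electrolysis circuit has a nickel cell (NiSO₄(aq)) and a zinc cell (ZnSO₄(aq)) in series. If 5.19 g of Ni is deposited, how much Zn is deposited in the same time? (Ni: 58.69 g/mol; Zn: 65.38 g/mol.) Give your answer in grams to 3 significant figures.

5.78 g

n(Ni) = 5.19 / 58.69 = 0.08843 mol
Ni²⁺ + 2e⁻ → Ni, so n(e⁻) = 2 × 0.08843 = 0.1769 mol
Same current for the same time ⇒ same n(e⁻) = 0.1769 mol in both cells.
Zn²⁺ + 2e⁻ → Zn, so n(Zn) = 0.1769 / 2 = 0.08845 mol
m(Zn) = 0.08845 × 65.38 = 5.78 g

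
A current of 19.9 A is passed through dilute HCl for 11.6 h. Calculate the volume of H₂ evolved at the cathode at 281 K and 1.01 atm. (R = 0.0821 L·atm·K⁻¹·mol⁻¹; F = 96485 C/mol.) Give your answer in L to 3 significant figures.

Q = It = 19.9 × 41760 = 8.310×10^5 C
n(e⁻) = 8.310×10^5 / 96485 = 8.613 mol
2H⁺ + 2e⁻ → H₂, so n(H₂) = 8.613 / 2 = 4.307 mol
V = nRT/P = 4.307 × 0.0821 × 281 / 1.01 = 98.38 L

98.4 L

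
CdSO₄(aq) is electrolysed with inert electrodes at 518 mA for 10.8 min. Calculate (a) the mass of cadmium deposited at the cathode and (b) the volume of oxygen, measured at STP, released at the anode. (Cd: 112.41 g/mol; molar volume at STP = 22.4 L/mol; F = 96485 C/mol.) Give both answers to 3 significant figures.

0.196 g Cd; 0.0195 L O₂

Q = 0.518 × 648 = 335.7 C; n(e⁻) = 335.7 / 96485 = 0.003479 mol
Cathode: Cd²⁺ + 2e⁻ → Cd → n(Cd) = 0.003479/2 = 0.001740 mol → 0.196 g
Anode: 2H₂O → O₂ + 4H⁺ + 4e⁻ → n(O₂) = 0.003479/4 = 8.698×10^-4 mol → 0.0195 L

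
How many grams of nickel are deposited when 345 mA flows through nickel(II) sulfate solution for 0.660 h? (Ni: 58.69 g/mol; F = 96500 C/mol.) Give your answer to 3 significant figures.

0.249 g

Q = 0.345 A × 2376 s = 819.7 C
n(e⁻) = 819.7 / 96500 = 0.008494 mol
Ni²⁺ + 2e⁻ → Ni, so n(Ni) = 0.008494 / 2 = 0.004247 mol
m = 0.004247 × 58.69 = 0.249 g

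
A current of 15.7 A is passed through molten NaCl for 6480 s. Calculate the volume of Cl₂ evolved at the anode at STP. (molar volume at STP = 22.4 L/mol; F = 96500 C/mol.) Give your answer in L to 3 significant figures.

Charge passed = 15.7 × 6480 = 1.017×10^5 C
n(e⁻) = Q/F = 1.017×10^5/96500 = 1.054 mol
2Cl⁻ → Cl₂ + 2e⁻, so n(Cl₂) = 1.054 / 2 = 0.5270 mol
V = 0.5270 × 22.4 = 11.80 L

11.8 L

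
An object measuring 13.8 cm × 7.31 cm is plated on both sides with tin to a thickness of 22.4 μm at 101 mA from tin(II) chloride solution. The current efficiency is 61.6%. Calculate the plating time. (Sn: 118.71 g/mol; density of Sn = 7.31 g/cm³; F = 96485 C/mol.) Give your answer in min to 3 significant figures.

Plated area = 2 × 13.8 × 7.31 = 201.8 cm²
Volume = 201.8 × 22.4×10⁻⁴ cm = 0.4520 cm³
m(Sn) = 0.4520 × 7.31 = 3.304 g
n(Sn) = 3.304 / 118.71 = 0.02783 mol; n(e⁻) = 2 × 0.02783 = 0.05566 mol
Q = 0.05566 × 96485 / 0.616 = 8718 C
t = 8718 / 0.101 = 86320 s = 1440 min

1440 min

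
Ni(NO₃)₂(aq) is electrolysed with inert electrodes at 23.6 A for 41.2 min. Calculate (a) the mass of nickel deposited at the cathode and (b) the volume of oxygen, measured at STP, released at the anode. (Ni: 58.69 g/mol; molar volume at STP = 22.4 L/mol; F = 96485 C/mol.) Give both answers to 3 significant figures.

Q = 23.6 × 2472 = 58340 C; n(e⁻) = 58340 / 96485 = 0.6047 mol
Cathode: Ni²⁺ + 2e⁻ → Ni → n(Ni) = 0.6047/2 = 0.3024 mol → 17.7 g
Anode: 2H₂O → O₂ + 4H⁺ + 4e⁻ → n(O₂) = 0.6047/4 = 0.1512 mol → 3.39 L

17.7 g Ni; 3.39 L O₂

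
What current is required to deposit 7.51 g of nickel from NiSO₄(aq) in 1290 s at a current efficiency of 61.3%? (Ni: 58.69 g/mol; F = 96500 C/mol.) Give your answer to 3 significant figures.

31.2 A

n(Ni) = 7.51 / 58.69 = 0.1280 mol
Ni²⁺ + 2e⁻ → Ni, so n(e⁻) = 2 × 0.1280 = 0.2560 mol
Q = 0.2560 × 96500 / 0.613 = 40300 C
I = Q / t = 40300 / 1290 s = 31.2 A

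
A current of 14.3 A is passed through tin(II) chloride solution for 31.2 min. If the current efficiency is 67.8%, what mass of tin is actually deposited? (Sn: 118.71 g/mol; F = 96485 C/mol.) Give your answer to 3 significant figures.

11.2 g

Q = 14.3 × 1872 = 26770 C
n(e⁻) = 26770 / 96485 = 0.2775 mol
Sn²⁺ + 2e⁻ → Sn, so theoretical m(Sn) = 0.1388 × 118.71 = 16.48 g
Actual mass = 67.8% × 16.48 = 11.2 g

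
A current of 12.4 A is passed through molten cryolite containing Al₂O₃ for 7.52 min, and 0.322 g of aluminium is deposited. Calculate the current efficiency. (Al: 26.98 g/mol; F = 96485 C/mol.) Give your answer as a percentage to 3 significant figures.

Q = 12.4 × 451.2 = 5595 C
n(e⁻) = 5595 / 96485 = 0.05799 mol
Al³⁺ + 3e⁻ → Al, so theoretical n(Al) = 0.01933 mol → 0.5215 g
Efficiency = 0.322 / 0.5215 = 0.6174 = 61.7%

61.7%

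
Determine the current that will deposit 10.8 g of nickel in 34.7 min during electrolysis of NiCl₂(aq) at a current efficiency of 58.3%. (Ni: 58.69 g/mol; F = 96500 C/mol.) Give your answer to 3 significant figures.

29.3 A

n(Ni) = 10.8 / 58.69 = 0.1840 mol
Ni²⁺ + 2e⁻ → Ni, so n(e⁻) = 2 × 0.1840 = 0.3680 mol
Q = 0.3680 × 96500 / 0.583 = 60910 C
I = Q / t = 60910 / 2082 s = 29.3 A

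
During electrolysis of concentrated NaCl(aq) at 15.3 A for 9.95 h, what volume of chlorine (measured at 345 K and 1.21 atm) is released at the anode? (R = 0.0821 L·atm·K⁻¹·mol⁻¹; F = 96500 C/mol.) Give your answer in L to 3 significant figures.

66.5 L

Q = 15.3 A × 35820 s = 5.480×10^5 C
Moles of electrons = 5.480×10^5 / 96500 = 5.679 mol
2Cl⁻ → Cl₂ + 2e⁻, so n(Cl₂) = 5.679 / 2 = 2.840 mol
V = nRT/P = 2.840 × 0.0821 × 345 / 1.21 = 66.48 L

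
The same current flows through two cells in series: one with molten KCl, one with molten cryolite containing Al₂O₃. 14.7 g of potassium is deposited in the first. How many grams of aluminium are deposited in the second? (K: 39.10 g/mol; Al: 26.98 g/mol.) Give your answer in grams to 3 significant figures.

n(K) = 14.7 / 39.10 = 0.3760 mol
K⁺ + e⁻ → K, so n(e⁻) = 0.3760 mol
Same current for the same time ⇒ same n(e⁻) = 0.3760 mol in both cells.
Al³⁺ + 3e⁻ → Al, so n(Al) = 0.3760 / 3 = 0.1253 mol
m(Al) = 0.1253 × 26.98 = 3.38 g

3.38 g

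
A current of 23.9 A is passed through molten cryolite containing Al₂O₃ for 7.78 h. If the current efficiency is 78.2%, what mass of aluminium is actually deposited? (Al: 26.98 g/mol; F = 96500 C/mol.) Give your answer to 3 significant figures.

48.8 g

Q = 23.9 × 28008 = 6.694×10^5 C
n(e⁻) = 6.694×10^5 / 96500 = 6.937 mol
Al³⁺ + 3e⁻ → Al, so theoretical m(Al) = 2.312 × 26.98 = 62.38 g
Actual mass = 78.2% × 62.38 = 48.8 g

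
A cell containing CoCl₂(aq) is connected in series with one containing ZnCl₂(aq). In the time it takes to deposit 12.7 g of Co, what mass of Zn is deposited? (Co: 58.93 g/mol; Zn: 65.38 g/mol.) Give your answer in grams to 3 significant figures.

14.1 g

n(Co) = 12.7 / 58.93 = 0.2155 mol
Co²⁺ + 2e⁻ → Co, so n(e⁻) = 2 × 0.2155 = 0.4310 mol
The cells are in series, so the same charge (and hence the same n(e⁻) = 0.4310 mol) passes through both.
Zn²⁺ + 2e⁻ → Zn, so n(Zn) = 0.4310 / 2 = 0.2155 mol
m(Zn) = 0.2155 × 65.38 = 14.1 g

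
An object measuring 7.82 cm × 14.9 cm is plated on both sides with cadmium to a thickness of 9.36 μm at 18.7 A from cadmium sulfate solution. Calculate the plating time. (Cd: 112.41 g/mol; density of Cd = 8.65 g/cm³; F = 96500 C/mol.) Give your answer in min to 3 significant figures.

2.89 min

Plated area = 2 × 7.82 × 14.9 = 233.0 cm²
Volume = 233.0 × 9.36×10⁻⁴ cm = 0.2181 cm³
m(Cd) = 0.2181 × 8.65 = 1.887 g
n(Cd) = 1.887 / 112.41 = 0.01679 mol; n(e⁻) = 2 × 0.01679 = 0.03358 mol
Q = 0.03358 × 96500 = 3240 C
t = 3240 / 18.7 = 173.3 s = 2.89 min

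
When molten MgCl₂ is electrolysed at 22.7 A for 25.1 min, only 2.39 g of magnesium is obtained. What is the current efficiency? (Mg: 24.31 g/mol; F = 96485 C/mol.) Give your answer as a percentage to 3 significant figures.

55.5%

Q = 22.7 × 1506 = 34190 C
n(e⁻) = 34190 / 96485 = 0.3544 mol
Mg²⁺ + 2e⁻ → Mg, so theoretical n(Mg) = 0.1772 mol → 4.308 g
Efficiency = 2.39 / 4.308 = 0.5548 = 55.5%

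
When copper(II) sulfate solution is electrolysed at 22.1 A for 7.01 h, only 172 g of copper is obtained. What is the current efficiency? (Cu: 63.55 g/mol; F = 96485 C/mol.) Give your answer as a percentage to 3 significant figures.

Q = 22.1 × 25236 = 5.577×10^5 C
n(e⁻) = 5.577×10^5 / 96485 = 5.780 mol
Cu²⁺ + 2e⁻ → Cu, so theoretical n(Cu) = 2.890 mol → 183.7 g
Efficiency = 172 / 183.7 = 0.9363 = 93.6%

93.6%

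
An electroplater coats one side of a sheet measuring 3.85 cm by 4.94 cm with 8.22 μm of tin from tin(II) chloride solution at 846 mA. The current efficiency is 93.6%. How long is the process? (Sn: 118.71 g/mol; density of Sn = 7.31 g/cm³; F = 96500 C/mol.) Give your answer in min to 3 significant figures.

3.91 min

Plated area = 3.85 × 4.94 = 19.02 cm²
Volume = 19.02 × 8.22×10⁻⁴ cm = 0.01563 cm³
m(Sn) = 0.01563 × 7.31 = 0.1143 g
n(Sn) = 0.1143 / 118.71 = 9.629×10^-4 mol; n(e⁻) = 2 × 9.629×10^-4 = 0.001926 mol
Q = 0.001926 × 96500 / 0.936 = 198.6 C
t = 198.6 / 0.846 = 234.8 s = 3.91 min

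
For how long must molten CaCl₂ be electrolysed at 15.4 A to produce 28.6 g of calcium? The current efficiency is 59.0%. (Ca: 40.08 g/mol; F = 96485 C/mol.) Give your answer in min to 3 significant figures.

253 min

n(Ca) = 28.6 / 40.08 = 0.7136 mol
Ca²⁺ + 2e⁻ → Ca, so n(e⁻) = 2 × 0.7136 = 1.427 mol
Q = 1.427 × 96485 / 0.590 = 2.334×10^5 C
t = Q / I = 2.334×10^5 / 15.4 = 15160 s = 253 min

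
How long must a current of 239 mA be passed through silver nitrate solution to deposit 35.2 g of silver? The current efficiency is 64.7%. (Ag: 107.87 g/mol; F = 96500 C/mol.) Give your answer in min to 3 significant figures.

n(Ag) = 35.2 / 107.87 = 0.3263 mol
Ag⁺ + e⁻ → Ag, so n(e⁻) = 0.3263 mol
Q = 0.3263 × 96500 / 0.647 = 48670 C
t = Q / I = 48670 / 0.239 = 2.036×10^5 s = 3390 min

3390 min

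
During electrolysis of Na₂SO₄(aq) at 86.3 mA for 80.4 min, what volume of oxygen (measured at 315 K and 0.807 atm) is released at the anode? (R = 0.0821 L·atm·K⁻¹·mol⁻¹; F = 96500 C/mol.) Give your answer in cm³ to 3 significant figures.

Q = It = 0.0863 × 4824 = 416.3 C
n(e⁻) = 416.3 / 96500 = 0.004314 mol
2H₂O → O₂ + 4H⁺ + 4e⁻, so n(O₂) = 0.004314 / 4 = 0.001079 mol
V = nRT/P = 0.001079 × 0.0821 × 315 / 0.807 = 0.03458 L
= 34.6 cm³

34.6 cm³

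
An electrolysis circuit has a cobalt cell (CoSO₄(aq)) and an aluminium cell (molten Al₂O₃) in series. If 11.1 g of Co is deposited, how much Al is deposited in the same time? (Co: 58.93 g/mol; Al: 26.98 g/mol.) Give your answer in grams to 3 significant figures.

n(Co) = 11.1 / 58.93 = 0.1884 mol
Co²⁺ + 2e⁻ → Co, so n(e⁻) = 2 × 0.1884 = 0.3768 mol
Since the cells are in series, n(e⁻) in the Al cell is also 0.3768 mol.
Al³⁺ + 3e⁻ → Al, so n(Al) = 0.3768 / 3 = 0.1256 mol
m(Al) = 0.1256 × 26.98 = 3.39 g

3.39 g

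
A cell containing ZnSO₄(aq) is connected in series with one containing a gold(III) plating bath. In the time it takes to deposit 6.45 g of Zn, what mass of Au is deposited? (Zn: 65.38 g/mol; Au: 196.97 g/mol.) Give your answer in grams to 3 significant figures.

13.0 g

n(Zn) = 6.45 / 65.38 = 0.09865 mol
Zn²⁺ + 2e⁻ → Zn, so n(e⁻) = 2 × 0.09865 = 0.1973 mol
In series, the same 0.1973 mol of electrons flows through the second cell.
Au³⁺ + 3e⁻ → Au, so n(Au) = 0.1973 / 3 = 0.06577 mol
m(Au) = 0.06577 × 196.97 = 13.0 g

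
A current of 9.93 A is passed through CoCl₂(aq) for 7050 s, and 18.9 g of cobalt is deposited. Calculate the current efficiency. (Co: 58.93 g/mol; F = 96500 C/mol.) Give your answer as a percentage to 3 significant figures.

Q = 9.93 × 7050 = 70010 C
n(e⁻) = 70010 / 96500 = 0.7255 mol
Co²⁺ + 2e⁻ → Co, so theoretical n(Co) = 0.3628 mol → 21.38 g
Efficiency = 18.9 / 21.38 = 0.8840 = 88.4%

88.4%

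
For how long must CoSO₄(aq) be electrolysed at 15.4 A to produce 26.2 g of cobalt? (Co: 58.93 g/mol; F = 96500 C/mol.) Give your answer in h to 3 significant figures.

1.55 h

n(Co) = 26.2 / 58.93 = 0.4446 mol
Co²⁺ + 2e⁻ → Co, so n(e⁻) = 2 × 0.4446 = 0.8892 mol
Q = 0.8892 × 96500 = 85810 C
t = Q / I = 85810 / 15.4 = 5572 s = 1.55 h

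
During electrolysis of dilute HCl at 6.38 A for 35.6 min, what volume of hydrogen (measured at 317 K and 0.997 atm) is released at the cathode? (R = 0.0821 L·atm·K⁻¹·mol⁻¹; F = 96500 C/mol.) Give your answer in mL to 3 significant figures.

1840 mL

Charge passed = 6.38 × 2136 = 13630 C
Moles of electrons = 13630 / 96500 = 0.1412 mol
2H⁺ + 2e⁻ → H₂, so n(H₂) = 0.1412 / 2 = 0.07060 mol
V = nRT/P = 0.07060 × 0.0821 × 317 / 0.997 = 1.843 L
= 1840 mL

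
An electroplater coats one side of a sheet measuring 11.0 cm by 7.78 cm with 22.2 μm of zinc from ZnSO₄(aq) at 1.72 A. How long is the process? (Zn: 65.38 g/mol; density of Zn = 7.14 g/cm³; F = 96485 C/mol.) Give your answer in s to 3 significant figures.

2330 s

Plated area = 11.0 × 7.78 = 85.58 cm²
Volume = 85.58 × 22.2×10⁻⁴ cm = 0.1900 cm³
m(Zn) = 0.1900 × 7.14 = 1.357 g
n(Zn) = 1.357 / 65.38 = 0.02076 mol; n(e⁻) = 2 × 0.02076 = 0.04152 mol
Q = 0.04152 × 96485 = 4006 C
t = 4006 / 1.72 = 2329 s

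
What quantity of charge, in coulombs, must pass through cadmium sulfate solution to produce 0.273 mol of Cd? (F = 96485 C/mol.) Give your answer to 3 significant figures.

52700 C

Cd²⁺ + 2e⁻ → Cd, so n(e⁻) = 2 × 0.273 = 0.5460 mol
Q = 0.5460 × 96485 = 52680 C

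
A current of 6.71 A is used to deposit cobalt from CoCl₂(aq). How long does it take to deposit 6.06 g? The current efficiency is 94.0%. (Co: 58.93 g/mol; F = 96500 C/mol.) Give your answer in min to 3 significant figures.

n(Co) = 6.06 / 58.93 = 0.1028 mol
Co²⁺ + 2e⁻ → Co, so n(e⁻) = 2 × 0.1028 = 0.2056 mol
Q = 0.2056 × 96500 / 0.940 = 21110 C
t = Q / I = 21110 / 6.71 = 3146 s = 52.4 min

52.4 min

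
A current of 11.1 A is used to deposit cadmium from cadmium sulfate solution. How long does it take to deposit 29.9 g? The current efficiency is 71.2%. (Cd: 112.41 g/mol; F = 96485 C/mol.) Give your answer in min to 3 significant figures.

n(Cd) = 29.9 / 112.41 = 0.2660 mol
Cd²⁺ + 2e⁻ → Cd, so n(e⁻) = 2 × 0.2660 = 0.5320 mol
Q = 0.5320 × 96485 / 0.712 = 72090 C
t = Q / I = 72090 / 11.1 = 6495 s = 108 min

108 min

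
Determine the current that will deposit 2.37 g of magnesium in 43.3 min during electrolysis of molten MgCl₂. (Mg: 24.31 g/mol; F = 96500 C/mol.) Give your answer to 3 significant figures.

7.24 A

n(Mg) = 2.37 / 24.31 = 0.09749 mol
Mg²⁺ + 2e⁻ → Mg, so n(e⁻) = 2 × 0.09749 = 0.1950 mol
Q = 0.1950 × 96500 = 18820 C
I = Q / t = 18820 / 2598 s = 7.24 A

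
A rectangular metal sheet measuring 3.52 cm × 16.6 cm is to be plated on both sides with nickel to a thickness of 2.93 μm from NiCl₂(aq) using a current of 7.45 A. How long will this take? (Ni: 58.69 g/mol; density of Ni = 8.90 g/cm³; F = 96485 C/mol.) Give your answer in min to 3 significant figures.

2.24 min

Plated area = 2 × 3.52 × 16.6 = 116.9 cm²
Volume = 116.9 × 2.93×10⁻⁴ cm = 0.03425 cm³
m(Ni) = 0.03425 × 8.90 = 0.3048 g
n(Ni) = 0.3048 / 58.69 = 0.005193 mol; n(e⁻) = 2 × 0.005193 = 0.01039 mol
Q = 0.01039 × 96485 = 1002 C
t = 1002 / 7.45 = 134.5 s = 2.24 min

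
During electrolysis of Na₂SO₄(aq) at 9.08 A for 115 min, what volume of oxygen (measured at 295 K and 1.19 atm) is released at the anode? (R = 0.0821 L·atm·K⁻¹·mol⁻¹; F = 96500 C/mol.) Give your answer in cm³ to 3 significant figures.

3300 cm³

Charge passed = 9.08 × 6900 = 62650 C
n(e⁻) = Q/F = 62650/96500 = 0.6492 mol
2H₂O → O₂ + 4H⁺ + 4e⁻, so n(O₂) = 0.6492 / 4 = 0.1623 mol
V = nRT/P = 0.1623 × 0.0821 × 295 / 1.19 = 3.303 L
= 3300 cm³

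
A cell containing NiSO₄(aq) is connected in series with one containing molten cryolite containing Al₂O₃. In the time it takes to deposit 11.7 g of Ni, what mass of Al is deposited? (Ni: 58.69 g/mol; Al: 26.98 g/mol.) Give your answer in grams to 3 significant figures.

n(Ni) = 11.7 / 58.69 = 0.1994 mol
Ni²⁺ + 2e⁻ → Ni, so n(e⁻) = 2 × 0.1994 = 0.3988 mol
The cells are in series, so the same charge (and hence the same n(e⁻) = 0.3988 mol) passes through both.
Al³⁺ + 3e⁻ → Al, so n(Al) = 0.3988 / 3 = 0.1329 mol
m(Al) = 0.1329 × 26.98 = 3.59 g

3.59 g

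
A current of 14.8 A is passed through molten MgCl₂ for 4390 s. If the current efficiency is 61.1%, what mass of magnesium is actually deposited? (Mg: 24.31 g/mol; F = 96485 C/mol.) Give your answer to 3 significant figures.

Q = 14.8 × 4390 = 64970 C
n(e⁻) = 64970 / 96485 = 0.6734 mol
Mg²⁺ + 2e⁻ → Mg, so theoretical m(Mg) = 0.3367 × 24.31 = 8.185 g
Actual mass = 61.1% × 8.185 = 5.00 g

5.00 g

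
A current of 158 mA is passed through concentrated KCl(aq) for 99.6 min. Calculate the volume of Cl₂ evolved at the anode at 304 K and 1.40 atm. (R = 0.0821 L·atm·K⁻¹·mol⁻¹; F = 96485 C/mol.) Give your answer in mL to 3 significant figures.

87.2 mL

Q = It = 0.158 × 5976 = 944.2 C
n(e⁻) = 944.2 / 96485 = 0.009786 mol
2Cl⁻ → Cl₂ + 2e⁻, so n(Cl₂) = 0.009786 / 2 = 0.004893 mol
V = nRT/P = 0.004893 × 0.0821 × 304 / 1.40 = 0.08723 L
= 87.2 mL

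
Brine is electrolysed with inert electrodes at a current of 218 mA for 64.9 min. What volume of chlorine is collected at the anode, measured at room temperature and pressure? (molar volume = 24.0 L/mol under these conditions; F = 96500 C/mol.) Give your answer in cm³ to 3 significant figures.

Q = It = 0.218 × 3894 = 848.9 C
n(e⁻) = Q/F = 848.9/96500 = 0.008797 mol
2Cl⁻ → Cl₂ + 2e⁻, so n(Cl₂) = 0.008797 / 2 = 0.004399 mol
V = 0.004399 × 24.0 = 0.1056 L
= 106 cm³

106 cm³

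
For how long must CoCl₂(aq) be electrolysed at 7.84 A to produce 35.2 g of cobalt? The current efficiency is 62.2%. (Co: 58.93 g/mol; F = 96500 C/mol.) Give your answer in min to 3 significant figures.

n(Co) = 35.2 / 58.93 = 0.5973 mol
Co²⁺ + 2e⁻ → Co, so n(e⁻) = 2 × 0.5973 = 1.195 mol
Q = 1.195 × 96500 / 0.622 = 1.854×10^5 C
t = Q / I = 1.854×10^5 / 7.84 = 23650 s = 394 min

394 min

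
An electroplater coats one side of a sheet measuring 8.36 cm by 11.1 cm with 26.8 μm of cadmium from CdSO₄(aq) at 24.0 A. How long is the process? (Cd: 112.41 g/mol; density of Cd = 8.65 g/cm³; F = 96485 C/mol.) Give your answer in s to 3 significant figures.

154 s

Plated area = 8.36 × 11.1 = 92.80 cm²
Volume = 92.80 × 26.8×10⁻⁴ cm = 0.2487 cm³
m(Cd) = 0.2487 × 8.65 = 2.151 g
n(Cd) = 2.151 / 112.41 = 0.01914 mol; n(e⁻) = 2 × 0.01914 = 0.03828 mol
Q = 0.03828 × 96485 = 3693 C
t = 3693 / 24.0 = 153.9 s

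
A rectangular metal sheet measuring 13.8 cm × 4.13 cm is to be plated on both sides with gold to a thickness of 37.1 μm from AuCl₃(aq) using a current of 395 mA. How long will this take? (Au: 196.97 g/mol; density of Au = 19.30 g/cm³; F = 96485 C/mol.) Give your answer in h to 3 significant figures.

Plated area = 2 × 13.8 × 4.13 = 114.0 cm²
Volume = 114.0 × 37.1×10⁻⁴ cm = 0.4229 cm³
m(Au) = 0.4229 × 19.30 = 8.162 g
n(Au) = 8.162 / 196.97 = 0.04144 mol; n(e⁻) = 3 × 0.04144 = 0.1243 mol
Q = 0.1243 × 96485 = 11990 C
t = 11990 / 0.395 = 30350 s = 8.43 h

8.43 h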